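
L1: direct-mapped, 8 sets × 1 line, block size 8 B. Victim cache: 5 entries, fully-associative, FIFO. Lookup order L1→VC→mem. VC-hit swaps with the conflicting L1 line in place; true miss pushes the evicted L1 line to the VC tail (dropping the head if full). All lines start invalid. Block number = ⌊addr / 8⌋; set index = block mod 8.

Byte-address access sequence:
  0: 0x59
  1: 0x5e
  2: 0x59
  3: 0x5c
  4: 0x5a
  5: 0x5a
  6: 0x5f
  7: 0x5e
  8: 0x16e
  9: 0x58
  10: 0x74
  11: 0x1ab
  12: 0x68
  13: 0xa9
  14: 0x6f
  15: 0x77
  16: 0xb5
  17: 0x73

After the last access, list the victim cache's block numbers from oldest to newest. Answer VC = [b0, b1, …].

0: 0x59 (blk 11, set 3) → MISS  vc=[]
1: 0x5e (blk 11, set 3) → L1-HIT  vc=[]
2: 0x59 (blk 11, set 3) → L1-HIT  vc=[]
3: 0x5c (blk 11, set 3) → L1-HIT  vc=[]
4: 0x5a (blk 11, set 3) → L1-HIT  vc=[]
5: 0x5a (blk 11, set 3) → L1-HIT  vc=[]
6: 0x5f (blk 11, set 3) → L1-HIT  vc=[]
7: 0x5e (blk 11, set 3) → L1-HIT  vc=[]
8: 0x16e (blk 45, set 5) → MISS  vc=[]
9: 0x58 (blk 11, set 3) → L1-HIT  vc=[]
10: 0x74 (blk 14, set 6) → MISS  vc=[]
11: 0x1ab (blk 53, set 5) → MISS  vc=[45]
12: 0x68 (blk 13, set 5) → MISS  vc=[45, 53]
13: 0xa9 (blk 21, set 5) → MISS  vc=[45, 53, 13]
14: 0x6f (blk 13, set 5) → VC-HIT  vc=[45, 53, 21]
15: 0x77 (blk 14, set 6) → L1-HIT  vc=[45, 53, 21]
16: 0xb5 (blk 22, set 6) → MISS  vc=[45, 53, 21, 14]
17: 0x73 (blk 14, set 6) → VC-HIT  vc=[45, 53, 21, 22]

VC = [45, 53, 21, 22]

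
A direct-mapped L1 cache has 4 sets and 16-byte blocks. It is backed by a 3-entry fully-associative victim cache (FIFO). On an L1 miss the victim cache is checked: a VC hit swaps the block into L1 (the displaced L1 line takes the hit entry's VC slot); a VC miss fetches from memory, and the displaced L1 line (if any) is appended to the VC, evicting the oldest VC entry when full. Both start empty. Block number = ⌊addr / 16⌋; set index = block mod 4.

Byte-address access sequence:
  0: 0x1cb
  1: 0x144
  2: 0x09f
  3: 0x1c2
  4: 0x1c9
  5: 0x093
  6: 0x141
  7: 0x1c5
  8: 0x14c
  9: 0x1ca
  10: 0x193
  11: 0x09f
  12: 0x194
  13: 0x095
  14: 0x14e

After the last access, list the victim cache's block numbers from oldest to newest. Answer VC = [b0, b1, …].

VC = [28, 25]

0: 0x1cb (blk 28, set 0) → MISS  vc=[]
1: 0x144 (blk 20, set 0) → MISS  vc=[28]
2: 0x9f (blk 9, set 1) → MISS  vc=[28]
3: 0x1c2 (blk 28, set 0) → VC-HIT  vc=[20]
4: 0x1c9 (blk 28, set 0) → L1-HIT  vc=[20]
5: 0x93 (blk 9, set 1) → L1-HIT  vc=[20]
6: 0x141 (blk 20, set 0) → VC-HIT  vc=[28]
7: 0x1c5 (blk 28, set 0) → VC-HIT  vc=[20]
8: 0x14c (blk 20, set 0) → VC-HIT  vc=[28]
9: 0x1ca (blk 28, set 0) → VC-HIT  vc=[20]
10: 0x193 (blk 25, set 1) → MISS  vc=[20, 9]
11: 0x9f (blk 9, set 1) → VC-HIT  vc=[20, 25]
12: 0x194 (blk 25, set 1) → VC-HIT  vc=[20, 9]
13: 0x95 (blk 9, set 1) → VC-HIT  vc=[20, 25]
14: 0x14e (blk 20, set 0) → VC-HIT  vc=[28, 25]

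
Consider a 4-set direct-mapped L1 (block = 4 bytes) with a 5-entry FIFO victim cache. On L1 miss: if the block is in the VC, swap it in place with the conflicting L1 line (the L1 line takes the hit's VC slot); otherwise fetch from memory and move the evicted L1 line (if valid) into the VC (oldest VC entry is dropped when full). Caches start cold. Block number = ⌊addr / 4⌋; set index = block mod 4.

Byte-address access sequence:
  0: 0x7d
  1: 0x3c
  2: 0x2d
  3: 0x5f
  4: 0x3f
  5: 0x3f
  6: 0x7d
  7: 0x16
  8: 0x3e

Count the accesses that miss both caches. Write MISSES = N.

MISSES = 5

0: 0x7d (blk 31, set 3) → MISS  vc=[]
1: 0x3c (blk 15, set 3) → MISS  vc=[31]
2: 0x2d (blk 11, set 3) → MISS  vc=[31, 15]
3: 0x5f (blk 23, set 3) → MISS  vc=[31, 15, 11]
4: 0x3f (blk 15, set 3) → VC-HIT  vc=[31, 23, 11]
5: 0x3f (blk 15, set 3) → L1-HIT  vc=[31, 23, 11]
6: 0x7d (blk 31, set 3) → VC-HIT  vc=[15, 23, 11]
7: 0x16 (blk 5, set 1) → MISS  vc=[15, 23, 11]
8: 0x3e (blk 15, set 3) → VC-HIT  vc=[31, 23, 11]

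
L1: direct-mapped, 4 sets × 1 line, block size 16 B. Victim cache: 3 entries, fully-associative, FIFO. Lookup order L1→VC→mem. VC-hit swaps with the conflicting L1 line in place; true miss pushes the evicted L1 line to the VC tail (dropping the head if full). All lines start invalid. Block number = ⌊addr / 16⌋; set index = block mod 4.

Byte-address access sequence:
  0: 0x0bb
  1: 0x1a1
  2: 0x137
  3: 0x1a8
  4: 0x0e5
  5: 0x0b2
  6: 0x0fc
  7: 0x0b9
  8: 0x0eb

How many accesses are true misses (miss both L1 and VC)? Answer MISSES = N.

MISSES = 5

0: 0xbb (blk 11, set 3) → MISS  vc=[]
1: 0x1a1 (blk 26, set 2) → MISS  vc=[]
2: 0x137 (blk 19, set 3) → MISS  vc=[11]
3: 0x1a8 (blk 26, set 2) → L1-HIT  vc=[11]
4: 0xe5 (blk 14, set 2) → MISS  vc=[11, 26]
5: 0xb2 (blk 11, set 3) → VC-HIT  vc=[19, 26]
6: 0xfc (blk 15, set 3) → MISS  vc=[19, 26, 11]
7: 0xb9 (blk 11, set 3) → VC-HIT  vc=[19, 26, 15]
8: 0xeb (blk 14, set 2) → L1-HIT  vc=[19, 26, 15]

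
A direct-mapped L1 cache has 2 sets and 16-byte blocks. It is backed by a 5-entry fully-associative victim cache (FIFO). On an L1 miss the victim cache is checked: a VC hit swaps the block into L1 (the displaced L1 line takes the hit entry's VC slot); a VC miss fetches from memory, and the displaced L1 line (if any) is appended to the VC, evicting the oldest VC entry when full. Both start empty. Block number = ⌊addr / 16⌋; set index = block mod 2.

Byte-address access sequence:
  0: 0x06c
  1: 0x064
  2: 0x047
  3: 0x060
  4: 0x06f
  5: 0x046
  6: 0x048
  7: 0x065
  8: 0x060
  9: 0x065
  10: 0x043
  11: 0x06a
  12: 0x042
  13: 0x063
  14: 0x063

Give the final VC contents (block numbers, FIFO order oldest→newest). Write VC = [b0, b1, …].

#0 0x6c→b6/s0 MISS; vc=[]
#1 0x64→b6/s0 L1-HIT; vc=[]
#2 0x47→b4/s0 MISS; vc=[6]
#3 0x60→b6/s0 VC-HIT; vc=[4]
#4 0x6f→b6/s0 L1-HIT; vc=[4]
#5 0x46→b4/s0 VC-HIT; vc=[6]
#6 0x48→b4/s0 L1-HIT; vc=[6]
#7 0x65→b6/s0 VC-HIT; vc=[4]
#8 0x60→b6/s0 L1-HIT; vc=[4]
#9 0x65→b6/s0 L1-HIT; vc=[4]
#10 0x43→b4/s0 VC-HIT; vc=[6]
#11 0x6a→b6/s0 VC-HIT; vc=[4]
#12 0x42→b4/s0 VC-HIT; vc=[6]
#13 0x63→b6/s0 VC-HIT; vc=[4]
#14 0x63→b6/s0 L1-HIT; vc=[4]

VC = [4]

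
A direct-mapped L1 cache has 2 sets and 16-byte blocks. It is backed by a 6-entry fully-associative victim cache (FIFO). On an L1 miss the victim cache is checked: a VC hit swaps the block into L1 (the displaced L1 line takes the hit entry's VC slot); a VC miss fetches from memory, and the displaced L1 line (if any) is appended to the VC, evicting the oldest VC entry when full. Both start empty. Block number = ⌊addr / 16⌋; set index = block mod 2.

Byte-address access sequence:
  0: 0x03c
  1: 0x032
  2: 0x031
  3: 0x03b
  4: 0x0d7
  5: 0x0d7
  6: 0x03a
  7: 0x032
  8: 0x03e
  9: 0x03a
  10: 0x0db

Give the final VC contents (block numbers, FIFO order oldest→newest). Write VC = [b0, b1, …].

VC = [3]

0: 0x3c (blk 3, set 1) → MISS  vc=[]
1: 0x32 (blk 3, set 1) → L1-HIT  vc=[]
2: 0x31 (blk 3, set 1) → L1-HIT  vc=[]
3: 0x3b (blk 3, set 1) → L1-HIT  vc=[]
4: 0xd7 (blk 13, set 1) → MISS  vc=[3]
5: 0xd7 (blk 13, set 1) → L1-HIT  vc=[3]
6: 0x3a (blk 3, set 1) → VC-HIT  vc=[13]
7: 0x32 (blk 3, set 1) → L1-HIT  vc=[13]
8: 0x3e (blk 3, set 1) → L1-HIT  vc=[13]
9: 0x3a (blk 3, set 1) → L1-HIT  vc=[13]
10: 0xdb (blk 13, set 1) → VC-HIT  vc=[3]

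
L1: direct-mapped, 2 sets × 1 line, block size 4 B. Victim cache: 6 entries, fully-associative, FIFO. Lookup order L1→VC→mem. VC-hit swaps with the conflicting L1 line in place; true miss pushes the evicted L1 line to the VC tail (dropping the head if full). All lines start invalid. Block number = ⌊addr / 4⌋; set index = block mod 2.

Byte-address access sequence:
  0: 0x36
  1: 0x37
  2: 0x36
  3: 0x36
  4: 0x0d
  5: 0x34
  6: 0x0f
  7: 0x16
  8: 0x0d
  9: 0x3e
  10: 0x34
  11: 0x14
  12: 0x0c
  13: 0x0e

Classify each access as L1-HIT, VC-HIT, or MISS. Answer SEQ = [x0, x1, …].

SEQ = [MISS, L1-HIT, L1-HIT, L1-HIT, MISS, VC-HIT, VC-HIT, MISS, VC-HIT, MISS, VC-HIT, VC-HIT, VC-HIT, L1-HIT]

0: 0x36 (blk 13, set 1) → MISS  vc=[]
1: 0x37 (blk 13, set 1) → L1-HIT  vc=[]
2: 0x36 (blk 13, set 1) → L1-HIT  vc=[]
3: 0x36 (blk 13, set 1) → L1-HIT  vc=[]
4: 0xd (blk 3, set 1) → MISS  vc=[13]
5: 0x34 (blk 13, set 1) → VC-HIT  vc=[3]
6: 0xf (blk 3, set 1) → VC-HIT  vc=[13]
7: 0x16 (blk 5, set 1) → MISS  vc=[13, 3]
8: 0xd (blk 3, set 1) → VC-HIT  vc=[13, 5]
9: 0x3e (blk 15, set 1) → MISS  vc=[13, 5, 3]
10: 0x34 (blk 13, set 1) → VC-HIT  vc=[15, 5, 3]
11: 0x14 (blk 5, set 1) → VC-HIT  vc=[15, 13, 3]
12: 0xc (blk 3, set 1) → VC-HIT  vc=[15, 13, 5]
13: 0xe (blk 3, set 1) → L1-HIT  vc=[15, 13, 5]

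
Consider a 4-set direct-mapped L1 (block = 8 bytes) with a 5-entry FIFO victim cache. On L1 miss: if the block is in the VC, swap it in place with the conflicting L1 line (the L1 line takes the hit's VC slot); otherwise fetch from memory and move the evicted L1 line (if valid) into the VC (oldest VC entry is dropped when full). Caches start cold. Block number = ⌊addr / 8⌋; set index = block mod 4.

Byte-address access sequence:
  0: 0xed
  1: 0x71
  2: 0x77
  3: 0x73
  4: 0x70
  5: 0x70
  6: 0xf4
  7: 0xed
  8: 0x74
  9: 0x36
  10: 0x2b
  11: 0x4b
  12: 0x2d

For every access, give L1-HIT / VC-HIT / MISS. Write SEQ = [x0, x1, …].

0: 0xed (blk 29, set 1) → MISS  vc=[]
1: 0x71 (blk 14, set 2) → MISS  vc=[]
2: 0x77 (blk 14, set 2) → L1-HIT  vc=[]
3: 0x73 (blk 14, set 2) → L1-HIT  vc=[]
4: 0x70 (blk 14, set 2) → L1-HIT  vc=[]
5: 0x70 (blk 14, set 2) → L1-HIT  vc=[]
6: 0xf4 (blk 30, set 2) → MISS  vc=[14]
7: 0xed (blk 29, set 1) → L1-HIT  vc=[14]
8: 0x74 (blk 14, set 2) → VC-HIT  vc=[30]
9: 0x36 (blk 6, set 2) → MISS  vc=[30, 14]
10: 0x2b (blk 5, set 1) → MISS  vc=[30, 14, 29]
11: 0x4b (blk 9, set 1) → MISS  vc=[30, 14, 29, 5]
12: 0x2d (blk 5, set 1) → VC-HIT  vc=[30, 14, 29, 9]

SEQ = [MISS, MISS, L1-HIT, L1-HIT, L1-HIT, L1-HIT, MISS, L1-HIT, VC-HIT, MISS, MISS, MISS, VC-HIT]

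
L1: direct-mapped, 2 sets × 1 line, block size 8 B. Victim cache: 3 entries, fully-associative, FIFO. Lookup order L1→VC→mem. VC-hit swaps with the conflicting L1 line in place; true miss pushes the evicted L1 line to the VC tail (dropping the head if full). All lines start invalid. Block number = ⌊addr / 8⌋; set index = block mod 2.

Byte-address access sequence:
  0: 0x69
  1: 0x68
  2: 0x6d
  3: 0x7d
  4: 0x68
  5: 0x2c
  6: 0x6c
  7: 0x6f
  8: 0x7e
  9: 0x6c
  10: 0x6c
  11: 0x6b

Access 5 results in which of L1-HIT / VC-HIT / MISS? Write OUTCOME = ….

#0 0x69→b13/s1 MISS; vc=[]
#1 0x68→b13/s1 L1-HIT; vc=[]
#2 0x6d→b13/s1 L1-HIT; vc=[]
#3 0x7d→b15/s1 MISS; vc=[13]
#4 0x68→b13/s1 VC-HIT; vc=[15]
#5 0x2c→b5/s1 MISS; vc=[15,13]
#6 0x6c→b13/s1 VC-HIT; vc=[15,5]
#7 0x6f→b13/s1 L1-HIT; vc=[15,5]
#8 0x7e→b15/s1 VC-HIT; vc=[13,5]
#9 0x6c→b13/s1 VC-HIT; vc=[15,5]
#10 0x6c→b13/s1 L1-HIT; vc=[15,5]
#11 0x6b→b13/s1 L1-HIT; vc=[15,5]

OUTCOME = MISS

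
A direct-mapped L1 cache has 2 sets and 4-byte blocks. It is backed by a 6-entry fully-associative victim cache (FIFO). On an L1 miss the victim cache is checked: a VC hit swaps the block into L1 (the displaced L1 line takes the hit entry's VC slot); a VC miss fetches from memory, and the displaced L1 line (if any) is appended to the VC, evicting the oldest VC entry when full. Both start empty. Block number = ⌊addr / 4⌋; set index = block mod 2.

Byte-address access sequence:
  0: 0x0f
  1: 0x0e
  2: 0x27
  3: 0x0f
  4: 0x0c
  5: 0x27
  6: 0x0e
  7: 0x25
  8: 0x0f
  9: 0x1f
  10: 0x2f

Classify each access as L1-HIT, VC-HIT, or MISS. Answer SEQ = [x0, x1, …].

SEQ = [MISS, L1-HIT, MISS, VC-HIT, L1-HIT, VC-HIT, VC-HIT, VC-HIT, VC-HIT, MISS, MISS]

0: 0xf (blk 3, set 1) → MISS  vc=[]
1: 0xe (blk 3, set 1) → L1-HIT  vc=[]
2: 0x27 (blk 9, set 1) → MISS  vc=[3]
3: 0xf (blk 3, set 1) → VC-HIT  vc=[9]
4: 0xc (blk 3, set 1) → L1-HIT  vc=[9]
5: 0x27 (blk 9, set 1) → VC-HIT  vc=[3]
6: 0xe (blk 3, set 1) → VC-HIT  vc=[9]
7: 0x25 (blk 9, set 1) → VC-HIT  vc=[3]
8: 0xf (blk 3, set 1) → VC-HIT  vc=[9]
9: 0x1f (blk 7, set 1) → MISS  vc=[9, 3]
10: 0x2f (blk 11, set 1) → MISS  vc=[9, 3, 7]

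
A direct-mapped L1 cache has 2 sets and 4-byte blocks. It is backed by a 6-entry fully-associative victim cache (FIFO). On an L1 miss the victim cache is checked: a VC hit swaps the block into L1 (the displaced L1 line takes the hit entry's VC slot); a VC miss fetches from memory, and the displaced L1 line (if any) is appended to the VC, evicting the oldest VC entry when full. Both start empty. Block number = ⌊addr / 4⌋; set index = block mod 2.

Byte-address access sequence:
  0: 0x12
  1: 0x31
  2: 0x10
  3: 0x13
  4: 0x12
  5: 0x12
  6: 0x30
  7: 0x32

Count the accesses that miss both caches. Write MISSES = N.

MISSES = 2

0: 0x12 (blk 4, set 0) → MISS  vc=[]
1: 0x31 (blk 12, set 0) → MISS  vc=[4]
2: 0x10 (blk 4, set 0) → VC-HIT  vc=[12]
3: 0x13 (blk 4, set 0) → L1-HIT  vc=[12]
4: 0x12 (blk 4, set 0) → L1-HIT  vc=[12]
5: 0x12 (blk 4, set 0) → L1-HIT  vc=[12]
6: 0x30 (blk 12, set 0) → VC-HIT  vc=[4]
7: 0x32 (blk 12, set 0) → L1-HIT  vc=[4]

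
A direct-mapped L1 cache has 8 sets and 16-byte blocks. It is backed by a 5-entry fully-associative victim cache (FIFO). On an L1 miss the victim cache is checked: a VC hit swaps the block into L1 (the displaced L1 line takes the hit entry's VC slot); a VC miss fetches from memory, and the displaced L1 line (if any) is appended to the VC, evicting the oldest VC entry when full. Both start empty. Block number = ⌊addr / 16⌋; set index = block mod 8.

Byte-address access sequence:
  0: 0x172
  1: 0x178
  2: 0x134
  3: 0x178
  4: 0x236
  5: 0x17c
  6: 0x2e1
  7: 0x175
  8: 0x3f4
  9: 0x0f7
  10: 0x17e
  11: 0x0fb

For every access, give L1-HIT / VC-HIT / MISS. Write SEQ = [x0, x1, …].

SEQ = [MISS, L1-HIT, MISS, L1-HIT, MISS, L1-HIT, MISS, L1-HIT, MISS, MISS, VC-HIT, VC-HIT]

  [0] addr=0x172 blk=23 s=7: MISS | VC []
  [1] addr=0x178 blk=23 s=7: L1-HIT | VC []
  [2] addr=0x134 blk=19 s=3: MISS | VC []
  [3] addr=0x178 blk=23 s=7: L1-HIT | VC []
  [4] addr=0x236 blk=35 s=3: MISS | VC [19]
  [5] addr=0x17c blk=23 s=7: L1-HIT | VC [19]
  [6] addr=0x2e1 blk=46 s=6: MISS | VC [19]
  [7] addr=0x175 blk=23 s=7: L1-HIT | VC [19]
  [8] addr=0x3f4 blk=63 s=7: MISS | VC [19, 23]
  [9] addr=0xf7 blk=15 s=7: MISS | VC [19, 23, 63]
  [10] addr=0x17e blk=23 s=7: VC-HIT | VC [19, 15, 63]
  [11] addr=0xfb blk=15 s=7: VC-HIT | VC [19, 23, 63]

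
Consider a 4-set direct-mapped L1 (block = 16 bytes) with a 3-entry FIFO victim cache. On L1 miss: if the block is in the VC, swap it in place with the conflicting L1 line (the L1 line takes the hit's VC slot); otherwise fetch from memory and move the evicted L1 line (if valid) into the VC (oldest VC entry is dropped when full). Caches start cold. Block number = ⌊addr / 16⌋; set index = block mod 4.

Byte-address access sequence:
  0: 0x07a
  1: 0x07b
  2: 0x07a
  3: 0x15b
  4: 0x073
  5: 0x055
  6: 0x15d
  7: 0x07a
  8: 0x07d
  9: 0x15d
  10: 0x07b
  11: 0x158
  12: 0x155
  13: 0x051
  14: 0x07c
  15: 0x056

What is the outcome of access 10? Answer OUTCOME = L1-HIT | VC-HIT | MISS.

  [0] addr=0x7a blk=7 s=3: MISS | VC []
  [1] addr=0x7b blk=7 s=3: L1-HIT | VC []
  [2] addr=0x7a blk=7 s=3: L1-HIT | VC []
  [3] addr=0x15b blk=21 s=1: MISS | VC []
  [4] addr=0x73 blk=7 s=3: L1-HIT | VC []
  [5] addr=0x55 blk=5 s=1: MISS | VC [21]
  [6] addr=0x15d blk=21 s=1: VC-HIT | VC [5]
  [7] addr=0x7a blk=7 s=3: L1-HIT | VC [5]
  [8] addr=0x7d blk=7 s=3: L1-HIT | VC [5]
  [9] addr=0x15d blk=21 s=1: L1-HIT | VC [5]
  [10] addr=0x7b blk=7 s=3: L1-HIT | VC [5]
  [11] addr=0x158 blk=21 s=1: L1-HIT | VC [5]
  [12] addr=0x155 blk=21 s=1: L1-HIT | VC [5]
  [13] addr=0x51 blk=5 s=1: VC-HIT | VC [21]
  [14] addr=0x7c blk=7 s=3: L1-HIT | VC [21]
  [15] addr=0x56 blk=5 s=1: L1-HIT | VC [21]

OUTCOME = L1-HIT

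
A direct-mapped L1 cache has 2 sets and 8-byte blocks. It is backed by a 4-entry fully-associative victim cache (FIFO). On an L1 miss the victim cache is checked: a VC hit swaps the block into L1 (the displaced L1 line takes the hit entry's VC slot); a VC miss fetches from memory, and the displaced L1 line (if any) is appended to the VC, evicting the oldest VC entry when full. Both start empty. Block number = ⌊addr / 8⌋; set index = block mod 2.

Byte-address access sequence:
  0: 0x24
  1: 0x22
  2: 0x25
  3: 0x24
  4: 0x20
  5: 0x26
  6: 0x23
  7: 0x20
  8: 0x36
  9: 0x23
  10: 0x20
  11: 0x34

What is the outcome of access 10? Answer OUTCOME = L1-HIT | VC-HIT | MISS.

0: 0x24 (blk 4, set 0) → MISS  vc=[]
1: 0x22 (blk 4, set 0) → L1-HIT  vc=[]
2: 0x25 (blk 4, set 0) → L1-HIT  vc=[]
3: 0x24 (blk 4, set 0) → L1-HIT  vc=[]
4: 0x20 (blk 4, set 0) → L1-HIT  vc=[]
5: 0x26 (blk 4, set 0) → L1-HIT  vc=[]
6: 0x23 (blk 4, set 0) → L1-HIT  vc=[]
7: 0x20 (blk 4, set 0) → L1-HIT  vc=[]
8: 0x36 (blk 6, set 0) → MISS  vc=[4]
9: 0x23 (blk 4, set 0) → VC-HIT  vc=[6]
10: 0x20 (blk 4, set 0) → L1-HIT  vc=[6]
11: 0x34 (blk 6, set 0) → VC-HIT  vc=[4]

OUTCOME = L1-HIT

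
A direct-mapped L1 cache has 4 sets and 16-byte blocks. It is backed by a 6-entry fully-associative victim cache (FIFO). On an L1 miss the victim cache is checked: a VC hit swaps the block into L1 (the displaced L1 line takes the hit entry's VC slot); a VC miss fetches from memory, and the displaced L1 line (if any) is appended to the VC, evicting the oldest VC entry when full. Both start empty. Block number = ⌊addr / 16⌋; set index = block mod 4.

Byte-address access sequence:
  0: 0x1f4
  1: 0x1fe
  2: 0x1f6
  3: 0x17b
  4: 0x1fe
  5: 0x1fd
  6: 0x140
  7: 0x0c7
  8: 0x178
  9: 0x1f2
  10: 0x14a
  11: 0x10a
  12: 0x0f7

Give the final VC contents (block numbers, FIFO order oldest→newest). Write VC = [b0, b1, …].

0: 0x1f4 (blk 31, set 3) → MISS  vc=[]
1: 0x1fe (blk 31, set 3) → L1-HIT  vc=[]
2: 0x1f6 (blk 31, set 3) → L1-HIT  vc=[]
3: 0x17b (blk 23, set 3) → MISS  vc=[31]
4: 0x1fe (blk 31, set 3) → VC-HIT  vc=[23]
5: 0x1fd (blk 31, set 3) → L1-HIT  vc=[23]
6: 0x140 (blk 20, set 0) → MISS  vc=[23]
7: 0xc7 (blk 12, set 0) → MISS  vc=[23, 20]
8: 0x178 (blk 23, set 3) → VC-HIT  vc=[31, 20]
9: 0x1f2 (blk 31, set 3) → VC-HIT  vc=[23, 20]
10: 0x14a (blk 20, set 0) → VC-HIT  vc=[23, 12]
11: 0x10a (blk 16, set 0) → MISS  vc=[23, 12, 20]
12: 0xf7 (blk 15, set 3) → MISS  vc=[23, 12, 20, 31]

VC = [23, 12, 20, 31]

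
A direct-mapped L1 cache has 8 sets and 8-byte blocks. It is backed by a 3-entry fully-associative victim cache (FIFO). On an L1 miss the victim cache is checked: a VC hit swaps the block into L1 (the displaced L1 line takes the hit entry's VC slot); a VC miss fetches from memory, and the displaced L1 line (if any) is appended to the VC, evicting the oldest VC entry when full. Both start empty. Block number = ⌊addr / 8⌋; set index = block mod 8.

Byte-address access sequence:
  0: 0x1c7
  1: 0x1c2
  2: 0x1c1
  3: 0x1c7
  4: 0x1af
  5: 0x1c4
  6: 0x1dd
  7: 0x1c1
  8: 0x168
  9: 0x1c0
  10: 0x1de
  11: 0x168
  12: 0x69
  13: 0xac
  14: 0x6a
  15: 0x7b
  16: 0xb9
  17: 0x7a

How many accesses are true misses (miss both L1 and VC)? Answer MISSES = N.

  [0] addr=0x1c7 blk=56 s=0: MISS | VC []
  [1] addr=0x1c2 blk=56 s=0: L1-HIT | VC []
  [2] addr=0x1c1 blk=56 s=0: L1-HIT | VC []
  [3] addr=0x1c7 blk=56 s=0: L1-HIT | VC []
  [4] addr=0x1af blk=53 s=5: MISS | VC []
  [5] addr=0x1c4 blk=56 s=0: L1-HIT | VC []
  [6] addr=0x1dd blk=59 s=3: MISS | VC []
  [7] addr=0x1c1 blk=56 s=0: L1-HIT | VC []
  [8] addr=0x168 blk=45 s=5: MISS | VC [53]
  [9] addr=0x1c0 blk=56 s=0: L1-HIT | VC [53]
  [10] addr=0x1de blk=59 s=3: L1-HIT | VC [53]
  [11] addr=0x168 blk=45 s=5: L1-HIT | VC [53]
  [12] addr=0x69 blk=13 s=5: MISS | VC [53, 45]
  [13] addr=0xac blk=21 s=5: MISS | VC [53, 45, 13]
  [14] addr=0x6a blk=13 s=5: VC-HIT | VC [53, 45, 21]
  [15] addr=0x7b blk=15 s=7: MISS | VC [53, 45, 21]
  [16] addr=0xb9 blk=23 s=7: MISS | VC [45, 21, 15]
  [17] addr=0x7a blk=15 s=7: VC-HIT | VC [45, 21, 23]

MISSES = 8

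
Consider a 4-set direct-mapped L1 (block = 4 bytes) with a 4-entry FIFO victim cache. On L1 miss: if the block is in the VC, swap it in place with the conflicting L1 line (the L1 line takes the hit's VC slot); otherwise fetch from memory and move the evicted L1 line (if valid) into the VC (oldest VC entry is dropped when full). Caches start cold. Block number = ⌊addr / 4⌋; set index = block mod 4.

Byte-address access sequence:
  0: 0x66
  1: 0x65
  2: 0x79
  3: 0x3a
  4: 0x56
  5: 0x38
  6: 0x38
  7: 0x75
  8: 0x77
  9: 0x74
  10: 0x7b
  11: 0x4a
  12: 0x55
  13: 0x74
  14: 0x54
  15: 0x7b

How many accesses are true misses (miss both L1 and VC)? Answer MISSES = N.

MISSES = 6

  [0] addr=0x66 blk=25 s=1: MISS | VC []
  [1] addr=0x65 blk=25 s=1: L1-HIT | VC []
  [2] addr=0x79 blk=30 s=2: MISS | VC []
  [3] addr=0x3a blk=14 s=2: MISS | VC [30]
  [4] addr=0x56 blk=21 s=1: MISS | VC [30, 25]
  [5] addr=0x38 blk=14 s=2: L1-HIT | VC [30, 25]
  [6] addr=0x38 blk=14 s=2: L1-HIT | VC [30, 25]
  [7] addr=0x75 blk=29 s=1: MISS | VC [30, 25, 21]
  [8] addr=0x77 blk=29 s=1: L1-HIT | VC [30, 25, 21]
  [9] addr=0x74 blk=29 s=1: L1-HIT | VC [30, 25, 21]
  [10] addr=0x7b blk=30 s=2: VC-HIT | VC [14, 25, 21]
  [11] addr=0x4a blk=18 s=2: MISS | VC [14, 25, 21, 30]
  [12] addr=0x55 blk=21 s=1: VC-HIT | VC [14, 25, 29, 30]
  [13] addr=0x74 blk=29 s=1: VC-HIT | VC [14, 25, 21, 30]
  [14] addr=0x54 blk=21 s=1: VC-HIT | VC [14, 25, 29, 30]
  [15] addr=0x7b blk=30 s=2: VC-HIT | VC [14, 25, 29, 18]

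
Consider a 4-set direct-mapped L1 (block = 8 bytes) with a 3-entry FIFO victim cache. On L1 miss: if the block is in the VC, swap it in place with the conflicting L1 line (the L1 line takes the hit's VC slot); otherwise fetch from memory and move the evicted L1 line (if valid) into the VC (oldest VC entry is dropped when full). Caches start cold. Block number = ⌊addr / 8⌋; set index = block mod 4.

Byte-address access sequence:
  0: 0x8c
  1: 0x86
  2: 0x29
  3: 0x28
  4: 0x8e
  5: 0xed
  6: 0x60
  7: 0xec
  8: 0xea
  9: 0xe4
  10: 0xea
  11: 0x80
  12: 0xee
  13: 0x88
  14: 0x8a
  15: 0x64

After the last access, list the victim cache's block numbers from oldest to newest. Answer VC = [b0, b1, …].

VC = [29, 28, 16]

#0 0x8c→b17/s1 MISS; vc=[]
#1 0x86→b16/s0 MISS; vc=[]
#2 0x29→b5/s1 MISS; vc=[17]
#3 0x28→b5/s1 L1-HIT; vc=[17]
#4 0x8e→b17/s1 VC-HIT; vc=[5]
#5 0xed→b29/s1 MISS; vc=[5,17]
#6 0x60→b12/s0 MISS; vc=[5,17,16]
#7 0xec→b29/s1 L1-HIT; vc=[5,17,16]
#8 0xea→b29/s1 L1-HIT; vc=[5,17,16]
#9 0xe4→b28/s0 MISS; vc=[17,16,12]
#10 0xea→b29/s1 L1-HIT; vc=[17,16,12]
#11 0x80→b16/s0 VC-HIT; vc=[17,28,12]
#12 0xee→b29/s1 L1-HIT; vc=[17,28,12]
#13 0x88→b17/s1 VC-HIT; vc=[29,28,12]
#14 0x8a→b17/s1 L1-HIT; vc=[29,28,12]
#15 0x64→b12/s0 VC-HIT; vc=[29,28,16]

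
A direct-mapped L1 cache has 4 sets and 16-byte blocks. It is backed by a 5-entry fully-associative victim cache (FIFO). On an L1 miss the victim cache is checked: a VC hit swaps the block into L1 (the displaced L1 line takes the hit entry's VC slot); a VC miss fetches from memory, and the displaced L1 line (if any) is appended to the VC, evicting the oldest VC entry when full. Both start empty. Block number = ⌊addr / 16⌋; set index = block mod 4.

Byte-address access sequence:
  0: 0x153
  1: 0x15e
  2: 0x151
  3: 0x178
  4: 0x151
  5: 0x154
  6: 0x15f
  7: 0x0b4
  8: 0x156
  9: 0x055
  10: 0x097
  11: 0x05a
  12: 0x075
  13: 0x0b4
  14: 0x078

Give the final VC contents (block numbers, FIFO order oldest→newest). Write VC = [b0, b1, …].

VC = [23, 21, 9, 11]

0: 0x153 (blk 21, set 1) → MISS  vc=[]
1: 0x15e (blk 21, set 1) → L1-HIT  vc=[]
2: 0x151 (blk 21, set 1) → L1-HIT  vc=[]
3: 0x178 (blk 23, set 3) → MISS  vc=[]
4: 0x151 (blk 21, set 1) → L1-HIT  vc=[]
5: 0x154 (blk 21, set 1) → L1-HIT  vc=[]
6: 0x15f (blk 21, set 1) → L1-HIT  vc=[]
7: 0xb4 (blk 11, set 3) → MISS  vc=[23]
8: 0x156 (blk 21, set 1) → L1-HIT  vc=[23]
9: 0x55 (blk 5, set 1) → MISS  vc=[23, 21]
10: 0x97 (blk 9, set 1) → MISS  vc=[23, 21, 5]
11: 0x5a (blk 5, set 1) → VC-HIT  vc=[23, 21, 9]
12: 0x75 (blk 7, set 3) → MISS  vc=[23, 21, 9, 11]
13: 0xb4 (blk 11, set 3) → VC-HIT  vc=[23, 21, 9, 7]
14: 0x78 (blk 7, set 3) → VC-HIT  vc=[23, 21, 9, 11]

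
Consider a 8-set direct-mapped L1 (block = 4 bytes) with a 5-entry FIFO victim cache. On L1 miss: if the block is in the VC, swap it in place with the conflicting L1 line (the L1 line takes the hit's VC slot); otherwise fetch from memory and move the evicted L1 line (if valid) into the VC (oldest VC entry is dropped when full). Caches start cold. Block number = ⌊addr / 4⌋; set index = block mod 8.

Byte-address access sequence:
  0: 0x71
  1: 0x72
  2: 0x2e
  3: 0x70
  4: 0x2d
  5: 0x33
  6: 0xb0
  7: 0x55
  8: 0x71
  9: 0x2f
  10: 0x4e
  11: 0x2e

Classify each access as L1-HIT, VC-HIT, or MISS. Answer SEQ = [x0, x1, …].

#0 0x71→b28/s4 MISS; vc=[]
#1 0x72→b28/s4 L1-HIT; vc=[]
#2 0x2e→b11/s3 MISS; vc=[]
#3 0x70→b28/s4 L1-HIT; vc=[]
#4 0x2d→b11/s3 L1-HIT; vc=[]
#5 0x33→b12/s4 MISS; vc=[28]
#6 0xb0→b44/s4 MISS; vc=[28,12]
#7 0x55→b21/s5 MISS; vc=[28,12]
#8 0x71→b28/s4 VC-HIT; vc=[44,12]
#9 0x2f→b11/s3 L1-HIT; vc=[44,12]
#10 0x4e→b19/s3 MISS; vc=[44,12,11]
#11 0x2e→b11/s3 VC-HIT; vc=[44,12,19]

SEQ = [MISS, L1-HIT, MISS, L1-HIT, L1-HIT, MISS, MISS, MISS, VC-HIT, L1-HIT, MISS, VC-HIT]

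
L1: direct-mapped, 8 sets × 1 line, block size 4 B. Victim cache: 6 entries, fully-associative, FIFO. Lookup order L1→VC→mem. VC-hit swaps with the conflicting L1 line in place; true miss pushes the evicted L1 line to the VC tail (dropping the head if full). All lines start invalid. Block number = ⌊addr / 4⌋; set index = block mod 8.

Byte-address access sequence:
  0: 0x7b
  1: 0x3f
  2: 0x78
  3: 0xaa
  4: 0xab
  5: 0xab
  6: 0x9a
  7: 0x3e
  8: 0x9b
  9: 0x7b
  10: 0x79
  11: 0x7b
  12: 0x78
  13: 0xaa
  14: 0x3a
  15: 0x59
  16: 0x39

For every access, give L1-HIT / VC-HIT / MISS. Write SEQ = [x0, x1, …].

SEQ = [MISS, MISS, L1-HIT, MISS, L1-HIT, L1-HIT, MISS, L1-HIT, L1-HIT, VC-HIT, L1-HIT, L1-HIT, L1-HIT, L1-HIT, MISS, MISS, VC-HIT]

  [0] addr=0x7b blk=30 s=6: MISS | VC []
  [1] addr=0x3f blk=15 s=7: MISS | VC []
  [2] addr=0x78 blk=30 s=6: L1-HIT | VC []
  [3] addr=0xaa blk=42 s=2: MISS | VC []
  [4] addr=0xab blk=42 s=2: L1-HIT | VC []
  [5] addr=0xab blk=42 s=2: L1-HIT | VC []
  [6] addr=0x9a blk=38 s=6: MISS | VC [30]
  [7] addr=0x3e blk=15 s=7: L1-HIT | VC [30]
  [8] addr=0x9b blk=38 s=6: L1-HIT | VC [30]
  [9] addr=0x7b blk=30 s=6: VC-HIT | VC [38]
  [10] addr=0x79 blk=30 s=6: L1-HIT | VC [38]
  [11] addr=0x7b blk=30 s=6: L1-HIT | VC [38]
  [12] addr=0x78 blk=30 s=6: L1-HIT | VC [38]
  [13] addr=0xaa blk=42 s=2: L1-HIT | VC [38]
  [14] addr=0x3a blk=14 s=6: MISS | VC [38, 30]
  [15] addr=0x59 blk=22 s=6: MISS | VC [38, 30, 14]
  [16] addr=0x39 blk=14 s=6: VC-HIT | VC [38, 30, 22]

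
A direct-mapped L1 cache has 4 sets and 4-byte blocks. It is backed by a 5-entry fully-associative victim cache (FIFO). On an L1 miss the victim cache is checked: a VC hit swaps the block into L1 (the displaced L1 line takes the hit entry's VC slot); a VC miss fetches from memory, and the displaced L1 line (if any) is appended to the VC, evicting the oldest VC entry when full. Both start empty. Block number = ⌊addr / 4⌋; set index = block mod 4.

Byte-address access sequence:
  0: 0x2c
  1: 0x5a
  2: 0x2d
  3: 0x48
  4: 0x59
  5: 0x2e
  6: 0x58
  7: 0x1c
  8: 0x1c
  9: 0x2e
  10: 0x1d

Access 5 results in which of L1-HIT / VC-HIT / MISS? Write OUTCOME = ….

#0 0x2c→b11/s3 MISS; vc=[]
#1 0x5a→b22/s2 MISS; vc=[]
#2 0x2d→b11/s3 L1-HIT; vc=[]
#3 0x48→b18/s2 MISS; vc=[22]
#4 0x59→b22/s2 VC-HIT; vc=[18]
#5 0x2e→b11/s3 L1-HIT; vc=[18]
#6 0x58→b22/s2 L1-HIT; vc=[18]
#7 0x1c→b7/s3 MISS; vc=[18,11]
#8 0x1c→b7/s3 L1-HIT; vc=[18,11]
#9 0x2e→b11/s3 VC-HIT; vc=[18,7]
#10 0x1d→b7/s3 VC-HIT; vc=[18,11]

OUTCOME = L1-HIT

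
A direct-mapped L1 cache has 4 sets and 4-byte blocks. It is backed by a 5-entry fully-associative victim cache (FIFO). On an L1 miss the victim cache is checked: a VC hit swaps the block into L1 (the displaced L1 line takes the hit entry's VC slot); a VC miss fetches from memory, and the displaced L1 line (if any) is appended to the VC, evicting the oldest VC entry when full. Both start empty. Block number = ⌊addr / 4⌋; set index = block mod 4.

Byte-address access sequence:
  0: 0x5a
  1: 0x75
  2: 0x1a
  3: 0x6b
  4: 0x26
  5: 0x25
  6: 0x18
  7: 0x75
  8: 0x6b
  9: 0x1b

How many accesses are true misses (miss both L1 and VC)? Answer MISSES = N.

#0 0x5a→b22/s2 MISS; vc=[]
#1 0x75→b29/s1 MISS; vc=[]
#2 0x1a→b6/s2 MISS; vc=[22]
#3 0x6b→b26/s2 MISS; vc=[22,6]
#4 0x26→b9/s1 MISS; vc=[22,6,29]
#5 0x25→b9/s1 L1-HIT; vc=[22,6,29]
#6 0x18→b6/s2 VC-HIT; vc=[22,26,29]
#7 0x75→b29/s1 VC-HIT; vc=[22,26,9]
#8 0x6b→b26/s2 VC-HIT; vc=[22,6,9]
#9 0x1b→b6/s2 VC-HIT; vc=[22,26,9]

MISSES = 5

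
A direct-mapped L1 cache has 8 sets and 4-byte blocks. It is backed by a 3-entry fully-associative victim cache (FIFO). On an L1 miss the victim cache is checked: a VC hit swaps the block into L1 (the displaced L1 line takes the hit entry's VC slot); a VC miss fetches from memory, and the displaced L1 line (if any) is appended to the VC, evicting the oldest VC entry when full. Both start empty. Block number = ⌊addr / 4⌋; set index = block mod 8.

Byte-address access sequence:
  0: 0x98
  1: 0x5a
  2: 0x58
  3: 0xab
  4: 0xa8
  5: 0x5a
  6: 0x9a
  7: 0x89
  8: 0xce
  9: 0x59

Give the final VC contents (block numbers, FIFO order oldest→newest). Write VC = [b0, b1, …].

VC = [38, 42]

#0 0x98→b38/s6 MISS; vc=[]
#1 0x5a→b22/s6 MISS; vc=[38]
#2 0x58→b22/s6 L1-HIT; vc=[38]
#3 0xab→b42/s2 MISS; vc=[38]
#4 0xa8→b42/s2 L1-HIT; vc=[38]
#5 0x5a→b22/s6 L1-HIT; vc=[38]
#6 0x9a→b38/s6 VC-HIT; vc=[22]
#7 0x89→b34/s2 MISS; vc=[22,42]
#8 0xce→b51/s3 MISS; vc=[22,42]
#9 0x59→b22/s6 VC-HIT; vc=[38,42]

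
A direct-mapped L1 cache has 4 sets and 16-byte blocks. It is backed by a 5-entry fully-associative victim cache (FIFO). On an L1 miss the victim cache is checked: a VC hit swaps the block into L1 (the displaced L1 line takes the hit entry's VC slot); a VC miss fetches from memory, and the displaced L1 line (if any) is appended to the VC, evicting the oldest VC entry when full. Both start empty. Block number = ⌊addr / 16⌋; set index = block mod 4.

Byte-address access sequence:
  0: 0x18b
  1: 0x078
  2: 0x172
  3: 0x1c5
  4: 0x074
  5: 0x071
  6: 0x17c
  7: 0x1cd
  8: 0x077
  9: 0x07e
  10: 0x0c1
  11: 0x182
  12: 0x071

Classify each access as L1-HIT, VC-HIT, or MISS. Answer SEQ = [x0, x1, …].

0: 0x18b (blk 24, set 0) → MISS  vc=[]
1: 0x78 (blk 7, set 3) → MISS  vc=[]
2: 0x172 (blk 23, set 3) → MISS  vc=[7]
3: 0x1c5 (blk 28, set 0) → MISS  vc=[7, 24]
4: 0x74 (blk 7, set 3) → VC-HIT  vc=[23, 24]
5: 0x71 (blk 7, set 3) → L1-HIT  vc=[23, 24]
6: 0x17c (blk 23, set 3) → VC-HIT  vc=[7, 24]
7: 0x1cd (blk 28, set 0) → L1-HIT  vc=[7, 24]
8: 0x77 (blk 7, set 3) → VC-HIT  vc=[23, 24]
9: 0x7e (blk 7, set 3) → L1-HIT  vc=[23, 24]
10: 0xc1 (blk 12, set 0) → MISS  vc=[23, 24, 28]
11: 0x182 (blk 24, set 0) → VC-HIT  vc=[23, 12, 28]
12: 0x71 (blk 7, set 3) → L1-HIT  vc=[23, 12, 28]

SEQ = [MISS, MISS, MISS, MISS, VC-HIT, L1-HIT, VC-HIT, L1-HIT, VC-HIT, L1-HIT, MISS, VC-HIT, L1-HIT]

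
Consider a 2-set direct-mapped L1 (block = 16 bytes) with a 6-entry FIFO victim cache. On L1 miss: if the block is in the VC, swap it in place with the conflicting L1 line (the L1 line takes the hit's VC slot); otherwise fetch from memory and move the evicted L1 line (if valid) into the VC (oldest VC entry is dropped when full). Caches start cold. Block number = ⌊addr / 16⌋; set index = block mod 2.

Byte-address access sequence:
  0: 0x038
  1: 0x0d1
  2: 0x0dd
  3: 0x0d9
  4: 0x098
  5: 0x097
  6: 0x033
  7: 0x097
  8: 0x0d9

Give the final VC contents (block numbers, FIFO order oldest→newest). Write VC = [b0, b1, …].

VC = [3, 9]

#0 0x38→b3/s1 MISS; vc=[]
#1 0xd1→b13/s1 MISS; vc=[3]
#2 0xdd→b13/s1 L1-HIT; vc=[3]
#3 0xd9→b13/s1 L1-HIT; vc=[3]
#4 0x98→b9/s1 MISS; vc=[3,13]
#5 0x97→b9/s1 L1-HIT; vc=[3,13]
#6 0x33→b3/s1 VC-HIT; vc=[9,13]
#7 0x97→b9/s1 VC-HIT; vc=[3,13]
#8 0xd9→b13/s1 VC-HIT; vc=[3,9]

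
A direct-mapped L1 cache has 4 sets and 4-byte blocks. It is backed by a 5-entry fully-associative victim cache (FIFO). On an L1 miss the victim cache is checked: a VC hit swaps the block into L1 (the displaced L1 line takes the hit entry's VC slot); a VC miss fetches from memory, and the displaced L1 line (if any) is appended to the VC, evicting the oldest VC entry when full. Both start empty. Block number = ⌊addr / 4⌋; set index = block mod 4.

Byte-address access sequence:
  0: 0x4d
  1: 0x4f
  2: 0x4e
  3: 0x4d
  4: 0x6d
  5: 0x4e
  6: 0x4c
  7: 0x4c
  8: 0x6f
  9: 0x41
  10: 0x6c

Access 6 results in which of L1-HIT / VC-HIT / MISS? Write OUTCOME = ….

  [0] addr=0x4d blk=19 s=3: MISS | VC []
  [1] addr=0x4f blk=19 s=3: L1-HIT | VC []
  [2] addr=0x4e blk=19 s=3: L1-HIT | VC []
  [3] addr=0x4d blk=19 s=3: L1-HIT | VC []
  [4] addr=0x6d blk=27 s=3: MISS | VC [19]
  [5] addr=0x4e blk=19 s=3: VC-HIT | VC [27]
  [6] addr=0x4c blk=19 s=3: L1-HIT | VC [27]
  [7] addr=0x4c blk=19 s=3: L1-HIT | VC [27]
  [8] addr=0x6f blk=27 s=3: VC-HIT | VC [19]
  [9] addr=0x41 blk=16 s=0: MISS | VC [19]
  [10] addr=0x6c blk=27 s=3: L1-HIT | VC [19]

OUTCOME = L1-HIT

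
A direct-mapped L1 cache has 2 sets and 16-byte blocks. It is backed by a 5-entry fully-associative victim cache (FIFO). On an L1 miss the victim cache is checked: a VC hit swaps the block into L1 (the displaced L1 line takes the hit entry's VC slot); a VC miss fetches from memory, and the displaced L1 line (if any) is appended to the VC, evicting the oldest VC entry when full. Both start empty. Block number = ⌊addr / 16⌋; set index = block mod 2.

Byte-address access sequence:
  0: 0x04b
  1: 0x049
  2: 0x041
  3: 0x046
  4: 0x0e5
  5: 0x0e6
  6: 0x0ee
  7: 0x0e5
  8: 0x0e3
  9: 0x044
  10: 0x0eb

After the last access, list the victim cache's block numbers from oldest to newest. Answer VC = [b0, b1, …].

  [0] addr=0x4b blk=4 s=0: MISS | VC []
  [1] addr=0x49 blk=4 s=0: L1-HIT | VC []
  [2] addr=0x41 blk=4 s=0: L1-HIT | VC []
  [3] addr=0x46 blk=4 s=0: L1-HIT | VC []
  [4] addr=0xe5 blk=14 s=0: MISS | VC [4]
  [5] addr=0xe6 blk=14 s=0: L1-HIT | VC [4]
  [6] addr=0xee blk=14 s=0: L1-HIT | VC [4]
  [7] addr=0xe5 blk=14 s=0: L1-HIT | VC [4]
  [8] addr=0xe3 blk=14 s=0: L1-HIT | VC [4]
  [9] addr=0x44 blk=4 s=0: VC-HIT | VC [14]
  [10] addr=0xeb blk=14 s=0: VC-HIT | VC [4]

VC = [4]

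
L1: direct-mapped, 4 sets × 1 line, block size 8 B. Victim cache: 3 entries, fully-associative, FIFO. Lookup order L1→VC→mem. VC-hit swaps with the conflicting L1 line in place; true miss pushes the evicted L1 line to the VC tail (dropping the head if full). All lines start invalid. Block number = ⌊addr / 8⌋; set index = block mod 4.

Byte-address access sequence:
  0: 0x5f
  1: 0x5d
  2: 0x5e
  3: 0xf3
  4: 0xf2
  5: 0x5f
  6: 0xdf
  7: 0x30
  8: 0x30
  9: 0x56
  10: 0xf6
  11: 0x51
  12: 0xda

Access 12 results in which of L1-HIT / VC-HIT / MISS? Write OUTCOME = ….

0: 0x5f (blk 11, set 3) → MISS  vc=[]
1: 0x5d (blk 11, set 3) → L1-HIT  vc=[]
2: 0x5e (blk 11, set 3) → L1-HIT  vc=[]
3: 0xf3 (blk 30, set 2) → MISS  vc=[]
4: 0xf2 (blk 30, set 2) → L1-HIT  vc=[]
5: 0x5f (blk 11, set 3) → L1-HIT  vc=[]
6: 0xdf (blk 27, set 3) → MISS  vc=[11]
7: 0x30 (blk 6, set 2) → MISS  vc=[11, 30]
8: 0x30 (blk 6, set 2) → L1-HIT  vc=[11, 30]
9: 0x56 (blk 10, set 2) → MISS  vc=[11, 30, 6]
10: 0xf6 (blk 30, set 2) → VC-HIT  vc=[11, 10, 6]
11: 0x51 (blk 10, set 2) → VC-HIT  vc=[11, 30, 6]
12: 0xda (blk 27, set 3) → L1-HIT  vc=[11, 30, 6]

OUTCOME = L1-HIT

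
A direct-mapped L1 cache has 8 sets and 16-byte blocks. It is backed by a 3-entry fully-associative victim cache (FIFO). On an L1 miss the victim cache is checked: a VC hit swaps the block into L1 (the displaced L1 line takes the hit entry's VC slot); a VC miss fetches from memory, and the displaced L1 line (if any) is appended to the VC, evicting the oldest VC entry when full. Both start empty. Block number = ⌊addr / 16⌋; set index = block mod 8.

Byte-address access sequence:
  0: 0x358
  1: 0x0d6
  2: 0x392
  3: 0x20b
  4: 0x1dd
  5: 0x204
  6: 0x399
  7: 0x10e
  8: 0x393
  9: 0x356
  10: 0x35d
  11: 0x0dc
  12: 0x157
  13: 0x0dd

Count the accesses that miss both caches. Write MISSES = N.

#0 0x358→b53/s5 MISS; vc=[]
#1 0xd6→b13/s5 MISS; vc=[53]
#2 0x392→b57/s1 MISS; vc=[53]
#3 0x20b→b32/s0 MISS; vc=[53]
#4 0x1dd→b29/s5 MISS; vc=[53,13]
#5 0x204→b32/s0 L1-HIT; vc=[53,13]
#6 0x399→b57/s1 L1-HIT; vc=[53,13]
#7 0x10e→b16/s0 MISS; vc=[53,13,32]
#8 0x393→b57/s1 L1-HIT; vc=[53,13,32]
#9 0x356→b53/s5 VC-HIT; vc=[29,13,32]
#10 0x35d→b53/s5 L1-HIT; vc=[29,13,32]
#11 0xdc→b13/s5 VC-HIT; vc=[29,53,32]
#12 0x157→b21/s5 MISS; vc=[53,32,13]
#13 0xdd→b13/s5 VC-HIT; vc=[53,32,21]

MISSES = 7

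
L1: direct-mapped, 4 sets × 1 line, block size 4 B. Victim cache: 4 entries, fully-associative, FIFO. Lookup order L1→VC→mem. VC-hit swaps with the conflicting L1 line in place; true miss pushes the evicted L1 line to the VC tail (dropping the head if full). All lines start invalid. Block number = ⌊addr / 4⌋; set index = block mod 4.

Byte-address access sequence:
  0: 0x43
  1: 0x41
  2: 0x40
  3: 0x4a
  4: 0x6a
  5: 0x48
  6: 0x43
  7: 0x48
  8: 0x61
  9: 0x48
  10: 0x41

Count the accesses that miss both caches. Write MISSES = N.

#0 0x43→b16/s0 MISS; vc=[]
#1 0x41→b16/s0 L1-HIT; vc=[]
#2 0x40→b16/s0 L1-HIT; vc=[]
#3 0x4a→b18/s2 MISS; vc=[]
#4 0x6a→b26/s2 MISS; vc=[18]
#5 0x48→b18/s2 VC-HIT; vc=[26]
#6 0x43→b16/s0 L1-HIT; vc=[26]
#7 0x48→b18/s2 L1-HIT; vc=[26]
#8 0x61→b24/s0 MISS; vc=[26,16]
#9 0x48→b18/s2 L1-HIT; vc=[26,16]
#10 0x41→b16/s0 VC-HIT; vc=[26,24]

MISSES = 4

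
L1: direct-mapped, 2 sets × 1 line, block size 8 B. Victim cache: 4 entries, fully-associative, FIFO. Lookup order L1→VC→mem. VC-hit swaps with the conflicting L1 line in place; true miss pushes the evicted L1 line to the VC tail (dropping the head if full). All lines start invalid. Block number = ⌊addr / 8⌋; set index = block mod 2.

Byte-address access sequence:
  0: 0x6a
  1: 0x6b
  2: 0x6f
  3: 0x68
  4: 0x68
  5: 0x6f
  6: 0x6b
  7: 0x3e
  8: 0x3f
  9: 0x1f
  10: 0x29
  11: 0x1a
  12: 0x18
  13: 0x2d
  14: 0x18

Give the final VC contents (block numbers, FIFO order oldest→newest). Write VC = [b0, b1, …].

VC = [13, 7, 5]

#0 0x6a→b13/s1 MISS; vc=[]
#1 0x6b→b13/s1 L1-HIT; vc=[]
#2 0x6f→b13/s1 L1-HIT; vc=[]
#3 0x68→b13/s1 L1-HIT; vc=[]
#4 0x68→b13/s1 L1-HIT; vc=[]
#5 0x6f→b13/s1 L1-HIT; vc=[]
#6 0x6b→b13/s1 L1-HIT; vc=[]
#7 0x3e→b7/s1 MISS; vc=[13]
#8 0x3f→b7/s1 L1-HIT; vc=[13]
#9 0x1f→b3/s1 MISS; vc=[13,7]
#10 0x29→b5/s1 MISS; vc=[13,7,3]
#11 0x1a→b3/s1 VC-HIT; vc=[13,7,5]
#12 0x18→b3/s1 L1-HIT; vc=[13,7,5]
#13 0x2d→b5/s1 VC-HIT; vc=[13,7,3]
#14 0x18→b3/s1 VC-HIT; vc=[13,7,5]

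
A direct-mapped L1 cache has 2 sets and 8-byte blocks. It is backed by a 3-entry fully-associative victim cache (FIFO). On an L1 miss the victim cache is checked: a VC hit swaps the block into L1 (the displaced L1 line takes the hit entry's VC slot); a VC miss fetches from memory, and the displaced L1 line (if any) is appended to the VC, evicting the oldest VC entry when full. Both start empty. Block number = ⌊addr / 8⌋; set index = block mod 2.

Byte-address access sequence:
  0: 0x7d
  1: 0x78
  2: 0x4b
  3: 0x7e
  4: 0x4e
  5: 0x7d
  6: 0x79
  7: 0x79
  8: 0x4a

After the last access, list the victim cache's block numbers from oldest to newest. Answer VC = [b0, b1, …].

#0 0x7d→b15/s1 MISS; vc=[]
#1 0x78→b15/s1 L1-HIT; vc=[]
#2 0x4b→b9/s1 MISS; vc=[15]
#3 0x7e→b15/s1 VC-HIT; vc=[9]
#4 0x4e→b9/s1 VC-HIT; vc=[15]
#5 0x7d→b15/s1 VC-HIT; vc=[9]
#6 0x79→b15/s1 L1-HIT; vc=[9]
#7 0x79→b15/s1 L1-HIT; vc=[9]
#8 0x4a→b9/s1 VC-HIT; vc=[15]

VC = [15]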